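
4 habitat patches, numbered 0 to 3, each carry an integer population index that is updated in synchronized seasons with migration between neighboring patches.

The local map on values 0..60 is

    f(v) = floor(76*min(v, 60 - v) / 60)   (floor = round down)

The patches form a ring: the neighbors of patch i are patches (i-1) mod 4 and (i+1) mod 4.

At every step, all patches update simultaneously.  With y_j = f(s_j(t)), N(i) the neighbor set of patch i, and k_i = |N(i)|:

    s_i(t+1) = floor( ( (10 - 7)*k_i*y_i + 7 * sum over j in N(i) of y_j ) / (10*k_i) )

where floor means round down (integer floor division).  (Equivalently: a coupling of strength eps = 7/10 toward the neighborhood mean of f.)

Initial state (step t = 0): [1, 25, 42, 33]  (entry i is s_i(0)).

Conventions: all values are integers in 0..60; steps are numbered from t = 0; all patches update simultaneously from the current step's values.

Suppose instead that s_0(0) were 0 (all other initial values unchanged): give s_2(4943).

Answer: s_2(4943) = 31
Key observation: The state at step 8, [36, 36, 36, 36], reappears at step 16: the system is in a cycle of period 8 from step 8 on.  Therefore the state at step 4943 equals the state at step 8 + ((4943 - 8) mod 8) = 15, which is [31, 31, 31, 31].

Derivation:
t=0: [0, 25, 42, 33]
t=1: [22, 17, 29, 17]
t=2: [22, 28, 25, 28]
t=3: [32, 30, 33, 30]
t=4: [37, 35, 36, 35]
t=5: [30, 29, 30, 29]
t=6: [36, 37, 36, 37]
t=7: [29, 29, 29, 29]
t=8: [36, 36, 36, 36]
t=9: [30, 30, 30, 30]
t=10: [38, 38, 38, 38]
t=11: [27, 27, 27, 27]
t=12: [34, 34, 34, 34]
t=13: [32, 32, 32, 32]
t=14: [35, 35, 35, 35]
t=15: [31, 31, 31, 31]
t=16: [36, 36, 36, 36]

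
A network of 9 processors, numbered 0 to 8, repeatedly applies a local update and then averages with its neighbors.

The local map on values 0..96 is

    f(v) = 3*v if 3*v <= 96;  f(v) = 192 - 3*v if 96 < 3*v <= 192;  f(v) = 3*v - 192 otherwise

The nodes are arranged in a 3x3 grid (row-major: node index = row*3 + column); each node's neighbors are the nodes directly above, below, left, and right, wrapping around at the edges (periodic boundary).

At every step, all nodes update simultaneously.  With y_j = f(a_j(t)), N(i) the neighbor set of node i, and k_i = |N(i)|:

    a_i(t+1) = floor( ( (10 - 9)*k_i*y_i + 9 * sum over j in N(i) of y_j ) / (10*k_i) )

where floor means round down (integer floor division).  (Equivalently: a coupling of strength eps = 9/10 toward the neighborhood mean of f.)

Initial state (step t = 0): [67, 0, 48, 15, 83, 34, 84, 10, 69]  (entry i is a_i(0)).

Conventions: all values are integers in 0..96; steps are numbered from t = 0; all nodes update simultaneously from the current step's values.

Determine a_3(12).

Answer: a_3(12) = 48

Derivation:
t=0: [67, 0, 48, 15, 83, 34, 84, 10, 69]
t=1: [35, 32, 30, 53, 42, 46, 28, 32, 52]
t=2: [76, 85, 70, 68, 69, 56, 65, 73, 76]
t=3: [25, 27, 37, 18, 29, 20, 25, 29, 19]
t=4: [72, 82, 69, 72, 72, 68, 68, 76, 73]
t=5: [26, 27, 27, 18, 30, 21, 26, 29, 19]
t=6: [73, 83, 70, 74, 73, 69, 69, 77, 75]
t=7: [29, 30, 31, 21, 34, 25, 30, 33, 22]
t=8: [84, 90, 80, 83, 81, 77, 78, 84, 85]
t=9: [56, 57, 58, 48, 57, 53, 58, 58, 48]
t=10: [26, 20, 30, 26, 29, 33, 32, 26, 24]
t=11: [80, 80, 77, 87, 78, 82, 78, 78, 87]
t=12: [49, 43, 53, 48, 52, 54, 55, 49, 46]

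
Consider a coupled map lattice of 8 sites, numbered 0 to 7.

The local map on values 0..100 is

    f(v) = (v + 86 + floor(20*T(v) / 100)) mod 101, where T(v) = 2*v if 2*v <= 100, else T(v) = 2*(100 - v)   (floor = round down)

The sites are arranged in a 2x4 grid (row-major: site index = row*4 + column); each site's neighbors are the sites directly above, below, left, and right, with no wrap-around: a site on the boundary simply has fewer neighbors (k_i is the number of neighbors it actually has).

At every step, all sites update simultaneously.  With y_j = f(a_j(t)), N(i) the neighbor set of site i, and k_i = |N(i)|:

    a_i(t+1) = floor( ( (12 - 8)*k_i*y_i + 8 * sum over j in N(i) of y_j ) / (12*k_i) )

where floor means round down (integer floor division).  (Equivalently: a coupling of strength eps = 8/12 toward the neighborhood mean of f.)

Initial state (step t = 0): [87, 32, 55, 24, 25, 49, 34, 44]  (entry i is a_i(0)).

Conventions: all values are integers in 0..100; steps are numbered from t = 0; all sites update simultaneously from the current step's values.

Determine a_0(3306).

Simulating step by step:
t=0: [87, 32, 55, 24, 25, 49, 34, 44]
t=1: [42, 51, 36, 40, 50, 35, 45, 32]
t=2: [51, 43, 43, 35, 44, 46, 37, 39]
t=3: [48, 48, 40, 39, 50, 44, 41, 36]
t=4: [53, 48, 43, 38, 51, 48, 41, 38]
t=5: [54, 51, 44, 40, 54, 50, 44, 39]
t=6: [56, 53, 46, 42, 56, 53, 46, 42]
t=7: [57, 54, 49, 45, 57, 54, 49, 45]
t=8: [58, 56, 52, 49, 58, 56, 52, 49]
t=9: [58, 57, 55, 54, 58, 57, 55, 54]
t=10: [59, 58, 58, 57, 59, 58, 58, 57]
t=11: [59, 59, 59, 59, 59, 59, 59, 59]
t=12: [60, 60, 60, 60, 60, 60, 60, 60]
t=13: [61, 61, 61, 61, 61, 61, 61, 61]
t=14: [61, 61, 61, 61, 61, 61, 61, 61]

Answer: a_0(3306) = 61
Key observation: The state at step 13, [61, 61, 61, 61, 61, 61, 61, 61], reappears at step 14: the system is in a cycle of period 1 from step 13 on.  Therefore the state at step 3306 equals the state at step 13 + ((3306 - 13) mod 1) = 13, which is [61, 61, 61, 61, 61, 61, 61, 61].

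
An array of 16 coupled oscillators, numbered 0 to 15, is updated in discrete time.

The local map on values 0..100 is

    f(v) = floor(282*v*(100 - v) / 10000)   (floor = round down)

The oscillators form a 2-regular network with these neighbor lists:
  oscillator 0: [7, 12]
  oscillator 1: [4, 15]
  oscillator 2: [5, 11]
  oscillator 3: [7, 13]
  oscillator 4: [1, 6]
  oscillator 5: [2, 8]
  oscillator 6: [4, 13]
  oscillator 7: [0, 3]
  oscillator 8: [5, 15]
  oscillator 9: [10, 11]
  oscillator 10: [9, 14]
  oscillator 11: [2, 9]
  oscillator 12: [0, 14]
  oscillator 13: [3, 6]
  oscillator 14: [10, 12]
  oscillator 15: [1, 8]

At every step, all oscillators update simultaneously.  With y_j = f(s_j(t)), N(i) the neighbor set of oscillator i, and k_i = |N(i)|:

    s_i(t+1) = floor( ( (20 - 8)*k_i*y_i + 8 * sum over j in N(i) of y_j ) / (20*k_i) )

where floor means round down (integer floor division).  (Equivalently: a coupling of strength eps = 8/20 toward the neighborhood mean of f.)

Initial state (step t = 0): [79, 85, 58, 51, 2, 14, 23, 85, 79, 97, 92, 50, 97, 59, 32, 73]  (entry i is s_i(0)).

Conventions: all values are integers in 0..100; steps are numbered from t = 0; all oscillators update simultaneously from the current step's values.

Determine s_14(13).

Answer: s_14(13) = 64

Derivation:
t=0: [79, 85, 58, 51, 2, 14, 23, 85, 79, 97, 92, 50, 97, 59, 32, 73]
t=1: [36, 33, 61, 62, 19, 42, 44, 44, 45, 22, 25, 57, 26, 64, 42, 49]
t=2: [63, 59, 67, 66, 52, 68, 62, 67, 69, 53, 54, 64, 58, 65, 62, 68]
t=3: [65, 67, 62, 63, 68, 61, 66, 62, 60, 68, 69, 64, 67, 64, 67, 62]
t=4: [64, 62, 65, 65, 61, 66, 62, 65, 66, 61, 60, 63, 62, 64, 61, 65]
t=5: [64, 65, 64, 64, 66, 63, 65, 64, 63, 66, 67, 65, 65, 64, 66, 64]
t=6: [64, 63, 64, 64, 63, 64, 63, 64, 64, 63, 62, 63, 63, 64, 63, 64]
t=7: [64, 64, 64, 64, 65, 64, 64, 64, 64, 65, 65, 64, 64, 64, 65, 64]
t=8: [64, 64, 64, 64, 64, 64, 64, 64, 64, 64, 64, 64, 64, 64, 64, 64]
t=9: [64, 64, 64, 64, 64, 64, 64, 64, 64, 64, 64, 64, 64, 64, 64, 64]
t=10: [64, 64, 64, 64, 64, 64, 64, 64, 64, 64, 64, 64, 64, 64, 64, 64]
t=11: [64, 64, 64, 64, 64, 64, 64, 64, 64, 64, 64, 64, 64, 64, 64, 64]
t=12: [64, 64, 64, 64, 64, 64, 64, 64, 64, 64, 64, 64, 64, 64, 64, 64]
t=13: [64, 64, 64, 64, 64, 64, 64, 64, 64, 64, 64, 64, 64, 64, 64, 64]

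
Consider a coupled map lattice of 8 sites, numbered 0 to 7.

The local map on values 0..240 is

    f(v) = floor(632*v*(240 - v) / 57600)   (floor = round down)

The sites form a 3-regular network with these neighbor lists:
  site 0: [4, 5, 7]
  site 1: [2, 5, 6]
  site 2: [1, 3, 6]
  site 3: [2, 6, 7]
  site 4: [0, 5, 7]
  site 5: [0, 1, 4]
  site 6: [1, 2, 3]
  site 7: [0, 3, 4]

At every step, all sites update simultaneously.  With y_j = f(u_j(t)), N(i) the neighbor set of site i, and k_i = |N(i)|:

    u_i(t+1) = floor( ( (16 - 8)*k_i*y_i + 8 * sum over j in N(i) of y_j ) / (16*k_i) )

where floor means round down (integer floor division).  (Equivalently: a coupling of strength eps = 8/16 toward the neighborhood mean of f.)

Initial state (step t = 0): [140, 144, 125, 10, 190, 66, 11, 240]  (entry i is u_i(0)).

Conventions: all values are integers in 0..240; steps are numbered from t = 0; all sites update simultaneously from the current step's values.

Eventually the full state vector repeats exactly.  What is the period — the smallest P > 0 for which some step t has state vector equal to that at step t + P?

Simulating step by step:
t=0: [140, 144, 125, 10, 190, 66, 11, 240]
t=1: [114, 127, 112, 43, 98, 131, 69, 47]
t=2: [146, 152, 141, 110, 144, 155, 132, 116]
t=3: [150, 148, 152, 155, 150, 146, 153, 154]
t=4: [147, 148, 146, 144, 147, 149, 146, 145]
t=5: [149, 149, 150, 150, 149, 148, 150, 150]
t=6: [148, 148, 148, 148, 148, 148, 148, 148]
t=7: [149, 149, 149, 149, 149, 149, 149, 149]
t=8: [148, 148, 148, 148, 148, 148, 148, 148]

Answer: 2
Key observation: The state at step 6, [148, 148, 148, 148, 148, 148, 148, 148], reappears at step 8 — and no state repeats earlier — so the cycle the system enters has period 2.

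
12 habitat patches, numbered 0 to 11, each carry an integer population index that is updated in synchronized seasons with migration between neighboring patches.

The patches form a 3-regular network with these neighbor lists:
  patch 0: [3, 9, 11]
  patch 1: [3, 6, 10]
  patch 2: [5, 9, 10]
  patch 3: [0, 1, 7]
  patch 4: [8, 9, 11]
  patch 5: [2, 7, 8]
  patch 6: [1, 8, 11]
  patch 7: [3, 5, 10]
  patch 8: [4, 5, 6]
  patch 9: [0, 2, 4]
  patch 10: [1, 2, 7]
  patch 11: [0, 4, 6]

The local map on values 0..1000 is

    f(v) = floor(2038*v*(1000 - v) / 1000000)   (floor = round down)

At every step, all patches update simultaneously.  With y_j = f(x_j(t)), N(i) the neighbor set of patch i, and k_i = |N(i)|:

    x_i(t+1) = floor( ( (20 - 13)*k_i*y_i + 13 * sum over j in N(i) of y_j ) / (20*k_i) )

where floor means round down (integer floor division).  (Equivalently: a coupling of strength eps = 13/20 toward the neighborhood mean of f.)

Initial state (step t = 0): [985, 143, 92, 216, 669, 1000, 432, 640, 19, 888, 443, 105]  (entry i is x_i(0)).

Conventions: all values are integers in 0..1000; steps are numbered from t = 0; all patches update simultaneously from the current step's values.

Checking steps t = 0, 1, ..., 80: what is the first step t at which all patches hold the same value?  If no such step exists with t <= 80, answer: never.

Answer: 5
Key observation: Synchronization is absorbing here: once all patches are equal they stay equal, and step 5 is the first all-equal step.

Derivation:
t=0: [985, 143, 92, 216, 669, 1000, 432, 640, 19, 888, 443, 105]  (not all equal)
t=1: [170, 379, 212, 282, 251, 146, 278, 347, 219, 211, 368, 279]  (not all equal)
t=2: [351, 448, 349, 410, 371, 337, 410, 408, 348, 337, 442, 376]  (not all equal)
t=3: [471, 498, 467, 488, 468, 466, 484, 486, 469, 463, 491, 477]  (not all equal)
t=4: [507, 508, 507, 508, 507, 507, 508, 508, 507, 506, 508, 507]  (not all equal)
t=5: [509, 509, 509, 509, 509, 509, 509, 509, 509, 509, 509, 509]  (all equal)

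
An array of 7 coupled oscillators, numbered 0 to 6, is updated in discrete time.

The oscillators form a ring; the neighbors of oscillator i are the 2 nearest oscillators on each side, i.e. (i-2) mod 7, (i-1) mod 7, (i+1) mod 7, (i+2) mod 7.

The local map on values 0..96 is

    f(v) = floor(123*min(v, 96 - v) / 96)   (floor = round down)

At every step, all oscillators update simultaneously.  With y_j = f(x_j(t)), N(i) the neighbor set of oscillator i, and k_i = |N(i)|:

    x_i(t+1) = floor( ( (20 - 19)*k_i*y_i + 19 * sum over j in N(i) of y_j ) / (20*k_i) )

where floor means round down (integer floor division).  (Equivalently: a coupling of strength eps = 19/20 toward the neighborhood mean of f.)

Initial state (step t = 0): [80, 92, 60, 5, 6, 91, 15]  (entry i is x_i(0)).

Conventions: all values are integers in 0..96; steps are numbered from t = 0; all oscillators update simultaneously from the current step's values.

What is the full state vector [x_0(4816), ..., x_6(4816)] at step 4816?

Answer: [44, 44, 44, 44, 44, 44, 44]
Key observation: The state at step 8, [51, 51, 51, 51, 51, 51, 51], reappears at step 18: the system is in a cycle of period 10 from step 8 on.  Therefore the state at step 4816 equals the state at step 8 + ((4816 - 8) mod 10) = 16, which is [44, 44, 44, 44, 44, 44, 44].

Derivation:
t=0: [80, 92, 60, 5, 6, 91, 15]
t=1: [19, 21, 11, 15, 18, 12, 9]
t=2: [16, 17, 22, 19, 15, 19, 21]
t=3: [24, 24, 21, 23, 25, 22, 21]
t=4: [27, 27, 30, 29, 27, 29, 29]
t=5: [36, 36, 34, 35, 37, 35, 34]
t=6: [44, 44, 45, 44, 43, 44, 45]
t=7: [56, 56, 55, 56, 56, 56, 55]
t=8: [51, 51, 51, 51, 51, 51, 51]
t=9: [57, 57, 57, 57, 57, 57, 57]
t=10: [49, 49, 49, 49, 49, 49, 49]
t=11: [60, 60, 60, 60, 60, 60, 60]
t=12: [46, 46, 46, 46, 46, 46, 46]
t=13: [58, 58, 58, 58, 58, 58, 58]
t=14: [48, 48, 48, 48, 48, 48, 48]
t=15: [61, 61, 61, 61, 61, 61, 61]
t=16: [44, 44, 44, 44, 44, 44, 44]
t=17: [56, 56, 56, 56, 56, 56, 56]
t=18: [51, 51, 51, 51, 51, 51, 51]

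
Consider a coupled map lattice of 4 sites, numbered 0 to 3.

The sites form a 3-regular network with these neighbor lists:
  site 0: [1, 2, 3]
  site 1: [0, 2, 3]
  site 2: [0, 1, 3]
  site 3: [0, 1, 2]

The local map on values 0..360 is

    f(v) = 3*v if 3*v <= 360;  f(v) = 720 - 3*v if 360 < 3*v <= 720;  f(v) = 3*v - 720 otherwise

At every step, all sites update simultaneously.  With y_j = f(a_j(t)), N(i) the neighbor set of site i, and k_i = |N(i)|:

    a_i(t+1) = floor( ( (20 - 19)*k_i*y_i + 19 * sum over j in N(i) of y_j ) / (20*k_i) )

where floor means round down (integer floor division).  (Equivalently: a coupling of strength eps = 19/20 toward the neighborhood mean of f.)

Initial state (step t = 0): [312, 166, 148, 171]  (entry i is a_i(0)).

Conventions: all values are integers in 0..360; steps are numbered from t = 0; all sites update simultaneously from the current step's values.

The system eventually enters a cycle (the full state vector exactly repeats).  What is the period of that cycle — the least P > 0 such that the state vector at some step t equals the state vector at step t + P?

Answer: 4
Key observation: The state at step 14, [63, 63, 63, 63], reappears at step 18 — and no state repeats earlier — so the cycle the system enters has period 4.

Derivation:
t=0: [312, 166, 148, 171]
t=1: [234, 232, 218, 236]
t=2: [33, 31, 20, 34]
t=3: [85, 87, 96, 84]
t=4: [266, 264, 257, 267]
t=5: [68, 70, 75, 67]
t=6: [211, 210, 206, 212]
t=7: [91, 90, 87, 92]
t=8: [269, 270, 272, 268]
t=9: [89, 89, 87, 90]
t=10: [266, 266, 267, 265]
t=11: [78, 78, 77, 78]
t=12: [233, 233, 233, 233]
t=13: [21, 21, 21, 21]
t=14: [63, 63, 63, 63]
t=15: [189, 189, 189, 189]
t=16: [153, 153, 153, 153]
t=17: [261, 261, 261, 261]
t=18: [63, 63, 63, 63]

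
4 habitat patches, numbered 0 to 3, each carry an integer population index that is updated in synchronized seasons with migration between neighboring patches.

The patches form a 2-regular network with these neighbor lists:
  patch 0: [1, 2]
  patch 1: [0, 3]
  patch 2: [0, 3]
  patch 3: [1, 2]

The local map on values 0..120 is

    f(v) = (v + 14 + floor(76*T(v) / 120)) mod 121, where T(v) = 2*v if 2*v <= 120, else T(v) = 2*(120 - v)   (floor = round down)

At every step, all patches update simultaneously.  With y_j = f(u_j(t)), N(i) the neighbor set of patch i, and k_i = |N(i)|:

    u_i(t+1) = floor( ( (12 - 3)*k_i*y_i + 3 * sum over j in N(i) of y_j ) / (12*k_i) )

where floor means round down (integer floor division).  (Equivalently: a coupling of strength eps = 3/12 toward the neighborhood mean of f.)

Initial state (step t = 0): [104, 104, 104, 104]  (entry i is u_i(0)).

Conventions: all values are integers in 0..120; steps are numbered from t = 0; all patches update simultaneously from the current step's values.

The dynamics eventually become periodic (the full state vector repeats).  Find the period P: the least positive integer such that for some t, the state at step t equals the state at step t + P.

Simulating step by step:
t=0: [104, 104, 104, 104]
t=1: [17, 17, 17, 17]
t=2: [52, 52, 52, 52]
t=3: [10, 10, 10, 10]
t=4: [36, 36, 36, 36]
t=5: [95, 95, 95, 95]
t=6: [19, 19, 19, 19]
t=7: [57, 57, 57, 57]
t=8: [22, 22, 22, 22]
t=9: [63, 63, 63, 63]
t=10: [28, 28, 28, 28]
t=11: [77, 77, 77, 77]
t=12: [24, 24, 24, 24]
t=13: [68, 68, 68, 68]
t=14: [26, 26, 26, 26]
t=15: [72, 72, 72, 72]
t=16: [25, 25, 25, 25]
t=17: [70, 70, 70, 70]
t=18: [26, 26, 26, 26]

Answer: 4
Key observation: The state at step 14, [26, 26, 26, 26], reappears at step 18 — and no state repeats earlier — so the cycle the system enters has period 4.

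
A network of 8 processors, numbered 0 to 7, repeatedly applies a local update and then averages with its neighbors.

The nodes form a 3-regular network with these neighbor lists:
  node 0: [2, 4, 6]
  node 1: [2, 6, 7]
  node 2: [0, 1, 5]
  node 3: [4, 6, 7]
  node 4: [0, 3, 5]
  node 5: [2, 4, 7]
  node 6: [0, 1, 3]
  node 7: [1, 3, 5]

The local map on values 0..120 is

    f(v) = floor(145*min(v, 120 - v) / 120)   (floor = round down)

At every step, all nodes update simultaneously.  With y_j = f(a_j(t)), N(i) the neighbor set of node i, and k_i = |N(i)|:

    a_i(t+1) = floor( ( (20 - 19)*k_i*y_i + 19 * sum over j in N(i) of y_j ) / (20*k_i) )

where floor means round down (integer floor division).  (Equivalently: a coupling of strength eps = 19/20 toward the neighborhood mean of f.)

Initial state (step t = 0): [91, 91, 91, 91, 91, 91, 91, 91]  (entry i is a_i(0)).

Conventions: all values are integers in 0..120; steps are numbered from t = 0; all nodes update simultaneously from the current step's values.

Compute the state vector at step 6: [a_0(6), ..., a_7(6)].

Answer: [58, 58, 58, 58, 58, 58, 58, 58]

Derivation:
t=0: [91, 91, 91, 91, 91, 91, 91, 91]
t=1: [35, 35, 35, 35, 35, 35, 35, 35]
t=2: [42, 42, 42, 42, 42, 42, 42, 42]
t=3: [50, 50, 50, 50, 50, 50, 50, 50]
t=4: [60, 60, 60, 60, 60, 60, 60, 60]
t=5: [72, 72, 72, 72, 72, 72, 72, 72]
t=6: [58, 58, 58, 58, 58, 58, 58, 58]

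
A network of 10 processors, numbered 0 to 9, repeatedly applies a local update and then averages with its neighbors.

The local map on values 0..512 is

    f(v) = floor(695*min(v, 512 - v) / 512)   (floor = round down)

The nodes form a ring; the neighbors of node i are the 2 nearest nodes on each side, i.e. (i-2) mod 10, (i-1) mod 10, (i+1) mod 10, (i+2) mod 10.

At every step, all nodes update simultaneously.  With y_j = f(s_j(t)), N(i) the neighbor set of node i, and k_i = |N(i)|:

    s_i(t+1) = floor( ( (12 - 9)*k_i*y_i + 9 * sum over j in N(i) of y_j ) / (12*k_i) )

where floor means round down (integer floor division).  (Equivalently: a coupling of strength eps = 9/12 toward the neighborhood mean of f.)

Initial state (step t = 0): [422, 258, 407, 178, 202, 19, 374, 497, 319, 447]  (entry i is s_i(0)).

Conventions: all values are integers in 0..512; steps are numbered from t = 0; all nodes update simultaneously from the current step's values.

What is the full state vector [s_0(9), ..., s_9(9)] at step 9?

Answer: [335, 333, 331, 333, 335, 338, 339, 341, 339, 338]

Derivation:
t=0: [422, 258, 407, 178, 202, 19, 374, 497, 319, 447]
t=1: [187, 197, 219, 207, 180, 141, 155, 110, 143, 162]
t=2: [246, 263, 270, 257, 244, 213, 198, 189, 204, 216]
t=3: [314, 328, 334, 327, 313, 297, 283, 275, 284, 298]
t=4: [271, 259, 254, 259, 272, 288, 300, 305, 300, 287]
t=5: [321, 333, 336, 332, 320, 307, 296, 291, 296, 308]
t=6: [261, 251, 247, 251, 262, 275, 285, 288, 284, 273]
t=7: [330, 336, 338, 335, 329, 322, 315, 312, 316, 323]
t=8: [248, 243, 241, 243, 249, 256, 262, 263, 261, 255]
t=9: [335, 333, 331, 333, 335, 338, 339, 341, 339, 338]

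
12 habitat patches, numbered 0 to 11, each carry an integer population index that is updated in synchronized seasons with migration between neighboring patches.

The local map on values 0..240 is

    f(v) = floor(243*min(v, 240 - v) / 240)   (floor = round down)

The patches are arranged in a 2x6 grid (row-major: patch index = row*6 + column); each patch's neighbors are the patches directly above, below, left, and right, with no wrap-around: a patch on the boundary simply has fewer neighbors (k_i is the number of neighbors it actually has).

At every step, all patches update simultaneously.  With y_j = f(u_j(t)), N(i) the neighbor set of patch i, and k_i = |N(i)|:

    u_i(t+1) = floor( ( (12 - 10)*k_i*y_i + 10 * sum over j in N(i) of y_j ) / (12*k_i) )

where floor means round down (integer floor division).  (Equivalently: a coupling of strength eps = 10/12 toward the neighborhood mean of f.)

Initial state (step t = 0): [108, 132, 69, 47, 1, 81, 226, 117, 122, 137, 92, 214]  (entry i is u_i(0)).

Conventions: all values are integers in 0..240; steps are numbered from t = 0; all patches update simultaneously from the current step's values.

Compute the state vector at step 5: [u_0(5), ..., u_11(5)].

Answer: [89, 89, 82, 71, 65, 56, 91, 87, 82, 74, 61, 61]

Derivation:
t=0: [108, 132, 69, 47, 1, 81, 226, 117, 122, 137, 92, 214]
t=1: [69, 100, 87, 56, 61, 24, 96, 86, 100, 89, 51, 77]
t=2: [94, 84, 86, 75, 46, 61, 81, 97, 90, 72, 71, 44]
t=3: [85, 91, 84, 69, 65, 47, 94, 88, 86, 77, 56, 62]
t=4: [92, 87, 83, 74, 58, 60, 88, 90, 84, 71, 66, 53]
t=5: [89, 89, 82, 71, 65, 56, 91, 87, 82, 74, 61, 61]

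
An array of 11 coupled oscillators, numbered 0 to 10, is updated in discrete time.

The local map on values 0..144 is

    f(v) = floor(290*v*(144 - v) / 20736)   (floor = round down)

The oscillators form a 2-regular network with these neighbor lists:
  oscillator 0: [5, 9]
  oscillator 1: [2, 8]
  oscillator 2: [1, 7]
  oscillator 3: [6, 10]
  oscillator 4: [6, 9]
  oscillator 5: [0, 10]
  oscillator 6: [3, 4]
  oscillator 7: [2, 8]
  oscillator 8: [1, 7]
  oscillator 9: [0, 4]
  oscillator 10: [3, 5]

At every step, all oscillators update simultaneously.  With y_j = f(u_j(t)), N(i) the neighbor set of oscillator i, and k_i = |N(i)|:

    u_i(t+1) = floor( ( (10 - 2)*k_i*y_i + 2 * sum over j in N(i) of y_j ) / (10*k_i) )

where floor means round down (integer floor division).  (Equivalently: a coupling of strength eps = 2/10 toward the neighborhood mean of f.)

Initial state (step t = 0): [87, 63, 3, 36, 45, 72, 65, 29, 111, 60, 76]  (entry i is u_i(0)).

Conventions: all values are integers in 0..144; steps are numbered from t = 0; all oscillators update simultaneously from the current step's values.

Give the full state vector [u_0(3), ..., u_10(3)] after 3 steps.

Answer: [72, 69, 55, 72, 72, 72, 72, 66, 70, 72, 72]

Derivation:
t=0: [87, 63, 3, 36, 45, 72, 65, 29, 111, 60, 76]
t=1: [69, 62, 15, 57, 63, 71, 68, 42, 52, 69, 70]
t=2: [72, 66, 34, 69, 71, 72, 71, 56, 65, 71, 71]
t=3: [72, 69, 55, 72, 72, 72, 72, 66, 70, 72, 72]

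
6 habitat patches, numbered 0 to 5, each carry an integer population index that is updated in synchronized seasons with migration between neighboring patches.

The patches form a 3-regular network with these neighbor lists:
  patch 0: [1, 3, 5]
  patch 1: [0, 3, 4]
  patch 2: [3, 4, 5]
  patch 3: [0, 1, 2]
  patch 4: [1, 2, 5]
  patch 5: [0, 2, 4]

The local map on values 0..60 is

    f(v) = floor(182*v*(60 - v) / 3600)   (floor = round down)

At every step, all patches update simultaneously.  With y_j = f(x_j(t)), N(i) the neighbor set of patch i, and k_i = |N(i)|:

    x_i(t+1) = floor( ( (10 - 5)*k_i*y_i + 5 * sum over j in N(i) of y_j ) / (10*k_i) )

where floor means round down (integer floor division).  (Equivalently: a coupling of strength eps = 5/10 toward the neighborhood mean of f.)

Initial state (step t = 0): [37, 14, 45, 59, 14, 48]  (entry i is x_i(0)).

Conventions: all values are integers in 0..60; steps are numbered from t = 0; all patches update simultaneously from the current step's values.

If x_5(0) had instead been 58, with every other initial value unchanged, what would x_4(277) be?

Answer: x_4(277) = 36
Key observation: The state at step 4, [43, 43, 43, 43, 43, 43], reappears at step 6: the system is in a cycle of period 2 from step 4 on.  Therefore the state at step 277 equals the state at step 4 + ((277 - 4) mod 2) = 5, which is [36, 36, 36, 36, 36, 36].

Derivation:
t=0: [37, 14, 45, 59, 14, 58]
t=1: [28, 28, 23, 19, 27, 20]
t=2: [43, 44, 42, 41, 43, 42]
t=3: [36, 36, 37, 37, 36, 37]
t=4: [43, 43, 43, 43, 43, 43]
t=5: [36, 36, 36, 36, 36, 36]
t=6: [43, 43, 43, 43, 43, 43]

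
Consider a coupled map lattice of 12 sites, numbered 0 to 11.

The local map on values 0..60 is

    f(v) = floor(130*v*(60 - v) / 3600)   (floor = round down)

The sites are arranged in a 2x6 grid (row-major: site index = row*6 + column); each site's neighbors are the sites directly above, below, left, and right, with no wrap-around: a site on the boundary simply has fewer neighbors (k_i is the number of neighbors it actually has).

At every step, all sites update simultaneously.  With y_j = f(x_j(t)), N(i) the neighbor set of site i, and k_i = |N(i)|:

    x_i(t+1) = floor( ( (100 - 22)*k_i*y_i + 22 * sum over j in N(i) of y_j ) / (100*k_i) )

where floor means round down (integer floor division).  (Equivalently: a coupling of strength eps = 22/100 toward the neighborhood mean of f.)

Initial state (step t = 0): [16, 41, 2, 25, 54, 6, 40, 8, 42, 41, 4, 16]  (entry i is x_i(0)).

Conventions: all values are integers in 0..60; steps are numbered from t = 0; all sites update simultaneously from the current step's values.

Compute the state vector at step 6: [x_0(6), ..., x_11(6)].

Answer: [32, 32, 32, 32, 32, 32, 32, 32, 32, 32, 32, 32]

Derivation:
t=0: [16, 41, 2, 25, 54, 6, 40, 8, 42, 41, 4, 16]
t=1: [25, 25, 9, 27, 12, 12, 26, 17, 24, 26, 10, 21]
t=2: [31, 29, 19, 29, 20, 20, 30, 27, 29, 30, 19, 26]
t=3: [32, 31, 28, 31, 28, 28, 32, 32, 31, 31, 28, 30]
t=4: [32, 32, 32, 32, 32, 32, 32, 32, 32, 32, 32, 32]
t=5: [32, 32, 32, 32, 32, 32, 32, 32, 32, 32, 32, 32]
t=6: [32, 32, 32, 32, 32, 32, 32, 32, 32, 32, 32, 32]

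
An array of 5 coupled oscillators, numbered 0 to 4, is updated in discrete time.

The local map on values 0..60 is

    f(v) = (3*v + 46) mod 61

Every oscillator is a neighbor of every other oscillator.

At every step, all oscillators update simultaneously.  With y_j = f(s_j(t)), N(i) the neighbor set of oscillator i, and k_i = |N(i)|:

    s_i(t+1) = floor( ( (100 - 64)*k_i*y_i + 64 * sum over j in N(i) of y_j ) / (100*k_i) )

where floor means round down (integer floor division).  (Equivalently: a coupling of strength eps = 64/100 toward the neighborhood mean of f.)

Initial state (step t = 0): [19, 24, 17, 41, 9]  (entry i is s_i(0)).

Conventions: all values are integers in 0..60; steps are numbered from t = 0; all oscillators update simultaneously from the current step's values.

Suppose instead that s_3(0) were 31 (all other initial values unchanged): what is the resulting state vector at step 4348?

Simulating step by step:
t=0: [19, 24, 17, 31, 9]
t=1: [34, 37, 33, 29, 28]
t=2: [21, 23, 21, 18, 18]
t=3: [46, 47, 46, 44, 44]
t=4: [19, 19, 19, 30, 30]
t=5: [33, 33, 33, 27, 27]
t=6: [17, 17, 17, 13, 13]
t=7: [32, 32, 32, 29, 29]
t=8: [17, 17, 17, 15, 15]
t=9: [34, 34, 34, 32, 32]
t=10: [24, 24, 24, 22, 22]
t=11: [55, 55, 55, 53, 53]
t=12: [26, 26, 26, 24, 24]
t=13: [19, 19, 19, 30, 30]

Answer: [24, 24, 24, 22, 22]
Key observation: The state at step 4, [19, 19, 19, 30, 30], reappears at step 13: the system is in a cycle of period 9 from step 4 on.  Therefore the state at step 4348 equals the state at step 4 + ((4348 - 4) mod 9) = 10, which is [24, 24, 24, 22, 22].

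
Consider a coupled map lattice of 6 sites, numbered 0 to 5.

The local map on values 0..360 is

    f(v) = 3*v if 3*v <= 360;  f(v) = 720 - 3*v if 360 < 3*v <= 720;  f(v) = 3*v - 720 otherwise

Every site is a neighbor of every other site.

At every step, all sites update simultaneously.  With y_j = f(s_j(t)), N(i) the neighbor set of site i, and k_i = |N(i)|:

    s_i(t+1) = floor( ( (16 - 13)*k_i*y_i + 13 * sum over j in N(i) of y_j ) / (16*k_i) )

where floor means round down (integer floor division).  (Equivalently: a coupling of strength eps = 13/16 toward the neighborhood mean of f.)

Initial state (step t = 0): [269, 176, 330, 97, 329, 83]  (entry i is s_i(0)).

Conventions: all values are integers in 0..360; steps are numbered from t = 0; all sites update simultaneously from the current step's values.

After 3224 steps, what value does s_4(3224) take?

Answer: s_4(3224) = 90
Key observation: The state at step 24, [91, 91, 90, 90, 90, 90], reappears at step 26: the system is in a cycle of period 2 from step 24 on.  Therefore the state at step 3224 equals the state at step 24 + ((3224 - 24) mod 2) = 24, which is [91, 91, 90, 90, 90, 90].

Derivation:
t=0: [269, 176, 330, 97, 329, 83]
t=1: [222, 225, 227, 227, 227, 226]
t=2: [43, 43, 42, 42, 42, 42]
t=3: [127, 127, 126, 126, 126, 126]
t=4: [340, 340, 341, 341, 341, 341]
t=5: [301, 301, 302, 302, 302, 302]
t=6: [184, 184, 185, 185, 185, 185]
t=7: [166, 166, 165, 165, 165, 165]
t=8: [223, 223, 224, 224, 224, 224]
t=9: [49, 49, 48, 48, 48, 48]
t=10: [145, 145, 144, 144, 144, 144]
t=11: [286, 286, 287, 287, 287, 287]
t=12: [139, 139, 140, 140, 140, 140]
t=13: [301, 301, 300, 300, 300, 300]
t=14: [181, 181, 180, 180, 180, 180]
t=15: [178, 178, 179, 179, 179, 179]
t=16: [184, 184, 183, 183, 183, 183]
t=17: [169, 169, 170, 170, 170, 170]
t=18: [211, 211, 210, 210, 210, 210]
t=19: [88, 88, 89, 89, 89, 89]
t=20: [265, 265, 266, 266, 266, 266]
t=21: [76, 76, 77, 77, 77, 77]
t=22: [229, 229, 230, 230, 230, 230]
t=23: [31, 31, 30, 30, 30, 30]
t=24: [91, 91, 90, 90, 90, 90]
t=25: [271, 271, 270, 270, 270, 270]
t=26: [91, 91, 90, 90, 90, 90]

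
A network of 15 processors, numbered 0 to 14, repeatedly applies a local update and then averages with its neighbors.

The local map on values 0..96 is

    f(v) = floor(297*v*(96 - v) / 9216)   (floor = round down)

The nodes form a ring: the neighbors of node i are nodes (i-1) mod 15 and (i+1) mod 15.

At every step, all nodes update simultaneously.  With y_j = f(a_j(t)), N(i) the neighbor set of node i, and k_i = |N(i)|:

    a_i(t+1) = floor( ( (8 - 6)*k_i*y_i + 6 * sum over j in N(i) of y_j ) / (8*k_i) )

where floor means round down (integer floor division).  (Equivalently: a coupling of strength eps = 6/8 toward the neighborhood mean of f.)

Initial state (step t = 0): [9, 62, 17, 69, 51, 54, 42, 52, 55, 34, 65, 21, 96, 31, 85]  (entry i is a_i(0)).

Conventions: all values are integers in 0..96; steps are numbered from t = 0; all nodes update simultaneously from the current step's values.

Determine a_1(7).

Simulating step by step:
t=0: [9, 62, 17, 69, 51, 54, 42, 52, 55, 34, 65, 21, 96, 31, 85]
t=1: [42, 42, 58, 58, 68, 73, 73, 72, 70, 67, 59, 36, 42, 27, 40]
t=2: [72, 72, 71, 67, 62, 56, 54, 55, 58, 63, 66, 70, 66, 69, 67]
t=3: [57, 55, 58, 62, 67, 70, 72, 72, 69, 66, 62, 61, 60, 61, 58]
t=4: [71, 71, 69, 66, 62, 58, 56, 56, 59, 63, 65, 68, 68, 69, 69]
t=5: [58, 58, 60, 63, 67, 69, 71, 71, 69, 66, 63, 62, 60, 60, 58]
t=6: [71, 70, 68, 65, 62, 59, 58, 58, 60, 63, 65, 67, 68, 69, 70]
t=7: [57, 58, 61, 64, 67, 69, 70, 70, 68, 66, 64, 62, 61, 59, 58]

Answer: a_1(7) = 58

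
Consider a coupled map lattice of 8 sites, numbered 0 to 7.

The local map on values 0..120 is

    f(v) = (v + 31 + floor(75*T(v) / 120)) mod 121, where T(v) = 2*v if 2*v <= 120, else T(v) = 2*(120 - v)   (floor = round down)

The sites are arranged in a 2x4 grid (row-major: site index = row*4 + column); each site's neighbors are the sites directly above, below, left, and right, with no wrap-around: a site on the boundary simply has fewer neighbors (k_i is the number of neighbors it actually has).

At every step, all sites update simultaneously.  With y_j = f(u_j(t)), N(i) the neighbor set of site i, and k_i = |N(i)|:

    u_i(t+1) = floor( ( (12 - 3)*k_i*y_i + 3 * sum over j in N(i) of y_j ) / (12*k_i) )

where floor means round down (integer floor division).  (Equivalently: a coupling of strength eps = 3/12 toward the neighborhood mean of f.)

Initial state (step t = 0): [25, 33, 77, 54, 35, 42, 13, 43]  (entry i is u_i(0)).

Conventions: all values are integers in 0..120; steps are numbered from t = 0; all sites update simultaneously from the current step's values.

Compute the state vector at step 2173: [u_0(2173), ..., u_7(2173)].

Simulating step by step:
t=0: [25, 33, 77, 54, 35, 42, 13, 43]
t=1: [92, 89, 46, 29, 93, 25, 49, 15]
t=2: [36, 39, 22, 81, 42, 73, 28, 62]
t=3: [99, 107, 80, 44, 22, 48, 84, 49]
t=4: [40, 32, 36, 14, 66, 26, 35, 21]
t=5: [18, 94, 106, 70, 43, 88, 105, 79]
t=6: [58, 38, 34, 40, 18, 34, 34, 39]
t=7: [53, 108, 98, 28, 71, 104, 107, 101]
t=8: [31, 32, 39, 79, 39, 34, 33, 41]
t=9: [102, 104, 109, 45, 114, 107, 97, 19]
t=10: [33, 33, 30, 21, 31, 33, 37, 60]
t=11: [104, 104, 98, 76, 101, 105, 106, 57]
t=12: [34, 34, 35, 39, 33, 33, 33, 37]
t=13: [106, 107, 109, 116, 105, 105, 106, 113]
t=14: [33, 32, 32, 31, 33, 33, 32, 31]
t=15: [104, 103, 102, 100, 105, 104, 102, 100]
t=16: [33, 34, 34, 34, 33, 33, 34, 34]
t=17: [105, 106, 107, 107, 105, 105, 106, 107]
t=18: [33, 33, 33, 33, 33, 33, 33, 33]
t=19: [105, 105, 105, 105, 105, 105, 105, 105]
t=20: [33, 33, 33, 33, 33, 33, 33, 33]

Answer: [105, 105, 105, 105, 105, 105, 105, 105]
Key observation: The state at step 18, [33, 33, 33, 33, 33, 33, 33, 33], reappears at step 20: the system is in a cycle of period 2 from step 18 on.  Therefore the state at step 2173 equals the state at step 18 + ((2173 - 18) mod 2) = 19, which is [105, 105, 105, 105, 105, 105, 105, 105].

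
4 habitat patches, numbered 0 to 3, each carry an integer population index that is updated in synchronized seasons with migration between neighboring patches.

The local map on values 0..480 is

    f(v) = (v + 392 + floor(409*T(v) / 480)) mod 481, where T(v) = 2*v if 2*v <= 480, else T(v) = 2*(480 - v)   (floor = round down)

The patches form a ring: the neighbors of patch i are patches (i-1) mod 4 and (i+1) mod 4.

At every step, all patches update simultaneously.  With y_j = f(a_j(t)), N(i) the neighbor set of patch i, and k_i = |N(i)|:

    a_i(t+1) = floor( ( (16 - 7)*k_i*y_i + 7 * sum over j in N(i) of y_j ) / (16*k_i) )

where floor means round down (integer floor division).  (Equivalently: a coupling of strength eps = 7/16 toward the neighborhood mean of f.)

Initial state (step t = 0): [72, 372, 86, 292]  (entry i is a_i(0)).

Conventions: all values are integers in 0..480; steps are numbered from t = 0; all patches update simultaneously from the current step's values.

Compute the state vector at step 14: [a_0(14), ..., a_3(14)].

Simulating step by step:
t=0: [72, 372, 86, 292]
t=1: [170, 316, 191, 77]
t=2: [239, 188, 271, 241]
t=3: [151, 264, 140, 72]
t=4: [215, 167, 199, 192]
t=5: [179, 304, 425, 342]
t=6: [230, 198, 250, 184]
t=7: [215, 277, 226, 256]
t=8: [32, 40, 49, 49]
t=9: [282, 124, 37, 138]
t=10: [143, 151, 122, 172]
t=11: [319, 296, 287, 328]
t=12: [25, 36, 37, 24]
t=13: [359, 107, 107, 359]
t=14: [415, 260, 260, 415]

Answer: [415, 260, 260, 415]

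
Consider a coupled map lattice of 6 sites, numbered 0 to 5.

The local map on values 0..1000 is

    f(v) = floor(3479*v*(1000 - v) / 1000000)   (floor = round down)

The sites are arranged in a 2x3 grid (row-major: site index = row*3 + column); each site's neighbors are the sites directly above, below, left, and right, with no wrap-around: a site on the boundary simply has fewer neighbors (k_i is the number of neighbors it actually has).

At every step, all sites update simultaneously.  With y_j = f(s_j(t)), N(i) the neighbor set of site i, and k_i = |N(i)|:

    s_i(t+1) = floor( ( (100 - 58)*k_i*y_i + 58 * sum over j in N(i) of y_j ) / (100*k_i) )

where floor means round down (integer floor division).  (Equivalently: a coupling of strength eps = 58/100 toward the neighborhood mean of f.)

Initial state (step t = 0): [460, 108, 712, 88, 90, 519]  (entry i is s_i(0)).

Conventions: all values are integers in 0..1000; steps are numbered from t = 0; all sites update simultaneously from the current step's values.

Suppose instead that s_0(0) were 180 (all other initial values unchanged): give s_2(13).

Simulating step by step:
t=0: [180, 108, 712, 88, 90, 519]
t=1: [393, 432, 648, 348, 405, 653]
t=2: [824, 833, 808, 814, 821, 803]
t=3: [504, 503, 525, 515, 516, 535]
t=4: [868, 868, 867, 868, 867, 866]
t=5: [398, 399, 400, 398, 400, 401]
t=6: [833, 833, 834, 833, 834, 834]
t=7: [483, 482, 481, 482, 481, 481]
t=8: [868, 868, 868, 868, 868, 868]
t=9: [398, 398, 398, 398, 398, 398]
t=10: [833, 833, 833, 833, 833, 833]
t=11: [483, 483, 483, 483, 483, 483]
t=12: [868, 868, 868, 868, 868, 868]
t=13: [398, 398, 398, 398, 398, 398]

Answer: s_2(13) = 398
Key observation: This trace re-runs the system from the modified initial state.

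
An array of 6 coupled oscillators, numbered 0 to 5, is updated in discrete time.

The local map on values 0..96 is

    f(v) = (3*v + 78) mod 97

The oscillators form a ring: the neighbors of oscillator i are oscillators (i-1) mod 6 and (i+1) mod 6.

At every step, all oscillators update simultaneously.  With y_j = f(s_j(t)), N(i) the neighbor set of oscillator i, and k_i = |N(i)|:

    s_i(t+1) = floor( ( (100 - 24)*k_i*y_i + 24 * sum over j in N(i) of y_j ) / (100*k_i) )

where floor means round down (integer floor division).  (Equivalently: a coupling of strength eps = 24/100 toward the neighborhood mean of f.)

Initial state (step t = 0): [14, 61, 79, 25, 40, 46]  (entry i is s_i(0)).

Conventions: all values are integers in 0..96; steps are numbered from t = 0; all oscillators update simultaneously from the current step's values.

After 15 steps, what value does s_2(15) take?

Simulating step by step:
t=0: [14, 61, 79, 25, 40, 46]
t=1: [28, 56, 33, 45, 12, 19]
t=2: [60, 56, 69, 26, 19, 38]
t=3: [66, 58, 82, 60, 47, 84]
t=4: [73, 57, 39, 55, 31, 42]
t=5: [12, 42, 13, 46, 63, 17]
t=6: [17, 12, 19, 27, 61, 35]
t=7: [36, 21, 38, 59, 68, 77]
t=8: [75, 55, 84, 68, 76, 34]
t=9: [24, 43, 46, 73, 31, 66]
t=10: [51, 18, 19, 16, 66, 77]
t=11: [34, 35, 36, 36, 67, 27]
t=12: [80, 86, 88, 88, 82, 67]
t=13: [36, 43, 50, 48, 41, 71]
t=14: [69, 24, 30, 26, 8, 11]
t=15: [77, 59, 67, 53, 12, 22]

Answer: s_2(15) = 67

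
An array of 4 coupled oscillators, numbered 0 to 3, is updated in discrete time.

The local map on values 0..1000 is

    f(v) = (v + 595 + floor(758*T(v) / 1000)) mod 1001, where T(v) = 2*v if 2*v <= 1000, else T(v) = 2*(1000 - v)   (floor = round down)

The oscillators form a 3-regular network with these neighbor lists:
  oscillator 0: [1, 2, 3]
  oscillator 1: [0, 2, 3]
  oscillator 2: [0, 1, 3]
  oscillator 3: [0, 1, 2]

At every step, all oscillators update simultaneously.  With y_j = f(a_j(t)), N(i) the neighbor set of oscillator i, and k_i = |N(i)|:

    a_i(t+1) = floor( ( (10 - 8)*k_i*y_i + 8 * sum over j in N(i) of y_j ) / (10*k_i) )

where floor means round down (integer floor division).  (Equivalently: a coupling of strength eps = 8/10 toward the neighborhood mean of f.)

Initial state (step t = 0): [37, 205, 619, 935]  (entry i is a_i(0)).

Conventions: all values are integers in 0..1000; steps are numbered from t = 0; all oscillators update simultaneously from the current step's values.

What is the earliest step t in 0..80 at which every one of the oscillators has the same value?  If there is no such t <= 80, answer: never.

Simulating step by step:
t=0: [37, 205, 619, 935]  (not all equal)
t=1: [544, 583, 537, 548]  (not all equal)
t=2: [823, 825, 823, 824]  (not all equal)
t=3: [684, 684, 684, 684]  (all equal)

Answer: 3
Key observation: Synchronization is absorbing here: once all oscillators are equal they stay equal, and step 3 is the first all-equal step.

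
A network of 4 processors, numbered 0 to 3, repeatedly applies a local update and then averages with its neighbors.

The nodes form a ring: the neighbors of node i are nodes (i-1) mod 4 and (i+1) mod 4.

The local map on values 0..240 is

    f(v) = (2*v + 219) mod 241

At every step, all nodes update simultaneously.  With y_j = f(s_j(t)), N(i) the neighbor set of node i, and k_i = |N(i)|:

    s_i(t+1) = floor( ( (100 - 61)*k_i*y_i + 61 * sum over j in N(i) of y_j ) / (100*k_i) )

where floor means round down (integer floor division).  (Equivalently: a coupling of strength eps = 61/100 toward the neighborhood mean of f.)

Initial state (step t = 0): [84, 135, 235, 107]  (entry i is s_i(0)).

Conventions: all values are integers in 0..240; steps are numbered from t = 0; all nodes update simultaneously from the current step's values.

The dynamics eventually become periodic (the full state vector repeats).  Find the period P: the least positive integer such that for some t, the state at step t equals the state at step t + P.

Simulating step by step:
t=0: [84, 135, 235, 107]
t=1: [117, 110, 141, 182]
t=2: [173, 147, 98, 109]
t=3: [101, 90, 137, 154]
t=4: [132, 119, 66, 75]
t=5: [105, 118, 147, 83]
t=6: [182, 150, 121, 122]
t=7: [118, 112, 164, 184]
t=8: [177, 163, 118, 126]
t=9: [124, 117, 172, 182]
t=10: [183, 176, 127, 133]
t=11: [68, 136, 118, 103]
t=12: [103, 103, 142, 171]
t=13: [151, 134, 88, 93]
t=14: [66, 60, 111, 122]
t=15: [140, 132, 175, 181]
t=16: [37, 32, 64, 70]
t=17: [69, 64, 90, 94]
t=18: [128, 124, 144, 148]
t=19: [170, 167, 88, 91]
t=20: [100, 98, 130, 132]
t=21: [122, 194, 146, 127]
t=22: [195, 125, 120, 167]
t=23: [140, 194, 176, 132]
t=24: [45, 81, 73, 32]
t=25: [82, 113, 103, 74]
t=26: [156, 178, 172, 148]
t=27: [57, 75, 70, 52]
t=28: [99, 113, 110, 96]
t=29: [182, 193, 191, 180]
t=30: [106, 115, 113, 104]
t=31: [194, 201, 199, 192]
t=32: [128, 133, 131, 126]
t=33: [162, 145, 164, 234]
t=34: [94, 48, 96, 118]
t=35: [152, 131, 154, 185]
t=36: [121, 119, 123, 67]
t=37: [185, 219, 187, 179]
t=38: [124, 134, 125, 103]
t=39: [145, 140, 146, 210]
t=40: [63, 23, 64, 78]
t=41: [88, 73, 89, 116]
t=42: [161, 142, 162, 176]
t=43: [56, 44, 57, 71]
t=44: [91, 81, 92, 102]
t=45: [160, 152, 161, 169]
t=46: [57, 51, 58, 64]
t=47: [92, 87, 93, 98]
t=48: [162, 158, 163, 167]
t=49: [61, 58, 62, 65]
t=50: [100, 98, 101, 103]
t=51: [178, 177, 179, 180]
t=52: [93, 92, 94, 95]
t=53: [164, 163, 165, 166]
t=54: [65, 64, 66, 67]
t=55: [108, 107, 109, 110]
t=56: [194, 193, 195, 196]
t=57: [125, 124, 126, 127]
t=58: [228, 227, 229, 230]
t=59: [193, 192, 194, 195]
t=60: [123, 122, 124, 125]
t=61: [224, 223, 225, 226]
t=62: [185, 184, 186, 187]
t=63: [107, 106, 108, 109]
t=64: [192, 191, 193, 194]
t=65: [121, 120, 122, 123]
t=66: [220, 219, 221, 222]
t=67: [177, 176, 178, 179]
t=68: [91, 90, 92, 93]
t=69: [160, 159, 161, 162]
t=70: [57, 56, 58, 59]
t=71: [92, 91, 93, 94]
t=72: [162, 161, 163, 164]
t=73: [61, 60, 62, 63]
t=74: [100, 99, 101, 102]
t=75: [178, 177, 179, 180]

Answer: 24
Key observation: The state at step 51, [178, 177, 179, 180], reappears at step 75 — and no state repeats earlier — so the cycle the system enters has period 24.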